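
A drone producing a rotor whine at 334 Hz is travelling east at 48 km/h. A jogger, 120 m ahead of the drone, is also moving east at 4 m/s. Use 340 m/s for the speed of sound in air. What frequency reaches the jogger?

344 Hz

48 km/h = 13.33 m/s.
The jogger is ahead, so the drone is moving toward it while the jogger is moving away from the drone.
Both move, so f' = f · (v − v_o)/(v − v_s).
f' = 334 × (340 − 4)/(340 − 13.33) = 334 × 336/326.67 ≈ 344 Hz.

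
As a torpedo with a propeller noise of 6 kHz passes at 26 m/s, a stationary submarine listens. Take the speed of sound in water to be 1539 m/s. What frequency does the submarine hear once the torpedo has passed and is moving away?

Receding: f₂ = f · v/(v + v_s) = 6 × 1539/1565 ≈ 5.90 kHz.

5.90 kHz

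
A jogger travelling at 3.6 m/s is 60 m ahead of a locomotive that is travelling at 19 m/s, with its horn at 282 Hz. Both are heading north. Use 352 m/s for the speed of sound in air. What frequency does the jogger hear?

295 Hz

The jogger is ahead, so the locomotive is moving toward it while the jogger is moving away from the locomotive.
With source approaching and observer receding, f' = f · (v − v_o)/(v − v_s).
f' = 282 × (352 − 3.6)/(352 − 19) = 282 × 348.4/333 ≈ 295 Hz.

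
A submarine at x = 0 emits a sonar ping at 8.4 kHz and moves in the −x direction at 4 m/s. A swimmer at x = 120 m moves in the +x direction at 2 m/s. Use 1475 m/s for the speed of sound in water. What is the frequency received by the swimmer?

8.37 kHz

The observer lies on the +x side, so the source is heading away from the observer and the observer is heading away from the source.
Both move, so f' = f · (v − v_o)/(v + v_s).
f' = 8.4 × (1475 − 2)/(1475 + 4) = 8.4 × 1473/1479 ≈ 8.37 kHz.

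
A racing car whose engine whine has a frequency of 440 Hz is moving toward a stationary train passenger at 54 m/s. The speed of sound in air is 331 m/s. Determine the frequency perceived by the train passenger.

Only the source moves, toward the listener, so f' = f · v/(v − v_s).
f' = 440 × 331/(331 − 54) = 440 × 331/277 ≈ 526 Hz.

526 Hz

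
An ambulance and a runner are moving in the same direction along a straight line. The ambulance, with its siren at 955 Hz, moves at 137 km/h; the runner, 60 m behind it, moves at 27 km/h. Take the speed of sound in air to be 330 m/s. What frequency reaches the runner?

137 km/h = 38.06 m/s; 27 km/h = 7.5 m/s.
The runner is behind, so the ambulance is moving away from it while the runner is moving toward the ambulance.
With source receding and observer approaching, f' = f · (v + v_o)/(v + v_s).
f' = 955 × (330 + 7.5)/(330 + 38.06) = 955 × 337.5/368.06 ≈ 876 Hz.

876 Hz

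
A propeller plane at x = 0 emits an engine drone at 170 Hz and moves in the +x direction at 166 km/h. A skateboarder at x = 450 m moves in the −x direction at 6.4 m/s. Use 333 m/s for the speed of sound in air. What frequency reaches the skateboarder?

201 Hz

166 km/h = 46.11 m/s.
The observer lies on the +x side, so the source is heading toward the observer and the observer is heading toward the source.
With source approaching and observer approaching, f' = f · (v + v_o)/(v − v_s).
f' = 170 × (333 + 6.4)/(333 − 46.11) = 170 × 339.4/286.89 ≈ 201 Hz.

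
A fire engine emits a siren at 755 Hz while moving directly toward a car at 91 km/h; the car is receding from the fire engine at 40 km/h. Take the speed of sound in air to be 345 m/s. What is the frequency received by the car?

91 km/h = 25.28 m/s; 40 km/h = 11.11 m/s.
Both move, so f' = f · (v − v_o)/(v − v_s).
f' = 755 × (345 − 11.11)/(345 − 25.28) = 755 × 333.89/319.72 ≈ 788 Hz.

788 Hz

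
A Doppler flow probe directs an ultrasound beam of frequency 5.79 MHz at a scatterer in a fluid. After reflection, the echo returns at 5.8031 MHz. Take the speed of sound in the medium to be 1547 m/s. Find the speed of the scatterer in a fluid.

1.75 m/s

Double Doppler shift off a moving reflector: f₂ = f₀ · (v + u)/(v − u) (u > 0 toward emitter).
Rearranging, u = v · (f₂ − f₀)/(f₂ + f₀) = 1547 × 0.0131/11.5931 ≈ 1.75 m/s.
So the scatterer in a fluid is moving at 1.75 m/s toward the emitter.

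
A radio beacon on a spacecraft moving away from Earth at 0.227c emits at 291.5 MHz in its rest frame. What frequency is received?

231.4 MHz

Relativistic Doppler for frequency: f' = f₀ · √((1 − β)/(1 + β)).
f' = 291.5 × √(0.7730/1.2270) = 291.5 × 0.79372 ≈ 231.4 MHz.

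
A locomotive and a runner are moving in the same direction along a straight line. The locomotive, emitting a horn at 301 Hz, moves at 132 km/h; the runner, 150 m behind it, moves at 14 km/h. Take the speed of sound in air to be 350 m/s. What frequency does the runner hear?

275 Hz

132 km/h = 36.67 m/s; 14 km/h = 3.889 m/s.
The runner is behind, so the locomotive is moving away from it while the runner is moving toward the locomotive.
General Doppler shift: f' = f · (v + v_o)/(v + v_s).
f' = 301 × (350 + 3.889)/(350 + 36.67) = 301 × 353.89/386.67 ≈ 275 Hz.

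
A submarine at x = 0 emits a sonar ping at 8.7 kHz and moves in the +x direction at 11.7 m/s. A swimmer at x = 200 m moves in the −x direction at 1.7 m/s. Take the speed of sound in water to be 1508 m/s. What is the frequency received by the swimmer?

The observer lies on the +x side, so the source is heading toward the observer and the observer is heading toward the source.
With source approaching and observer approaching, f' = f · (v + v_o)/(v − v_s).
f' = 8.7 × (1508 + 1.7)/(1508 − 11.7) = 8.7 × 1509.7/1496.3 ≈ 8.78 kHz.

8.78 kHz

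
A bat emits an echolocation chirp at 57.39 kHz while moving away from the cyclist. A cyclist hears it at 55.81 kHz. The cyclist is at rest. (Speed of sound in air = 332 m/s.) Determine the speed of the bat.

f' = f · v/(v + v_s) ⇒ v_s = v · |1 − f/f'|.
v_s = 332 × |1 − 57.39/55.81| = 332 × 0.02831 ≈ 9.4 m/s.

9.4 m/s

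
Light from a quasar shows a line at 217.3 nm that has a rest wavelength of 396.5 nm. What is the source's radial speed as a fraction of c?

λ'/λ₀ = 0.5480 < 1 (blueshift), so the source is approaching.
λ'/λ₀ = √((1 − β)/(1 + β)) for an approaching source ⇒ β = (1 − r²)/(1 + r²) with r = λ'/λ₀.
β = (1 − 0.3004)/(1 + 0.3004) ≈ 0.538.

0.538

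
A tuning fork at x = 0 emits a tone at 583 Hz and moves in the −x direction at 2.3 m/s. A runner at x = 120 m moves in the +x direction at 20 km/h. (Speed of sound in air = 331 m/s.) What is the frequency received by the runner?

20 km/h = 5.556 m/s.
The observer lies on the +x side, so the source is heading away from the observer and the observer is heading away from the source.
Both move, so f' = f · (v − v_o)/(v + v_s).
f' = 583 × (331 − 5.556)/(331 + 2.3) = 583 × 325.44/333.3 ≈ 569 Hz.

569 Hz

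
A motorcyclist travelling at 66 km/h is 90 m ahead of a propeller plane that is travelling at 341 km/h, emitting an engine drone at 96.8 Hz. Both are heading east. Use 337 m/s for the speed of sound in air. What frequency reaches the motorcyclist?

341 km/h = 94.72 m/s; 66 km/h = 18.33 m/s.
The motorcyclist is ahead, so the propeller plane is moving toward it while the motorcyclist is moving away from the propeller plane.
Both move, so f' = f · (v − v_o)/(v − v_s).
f' = 96.8 × (337 − 18.33)/(337 − 94.72) = 96.8 × 318.67/242.28 ≈ 127 Hz.

127 Hz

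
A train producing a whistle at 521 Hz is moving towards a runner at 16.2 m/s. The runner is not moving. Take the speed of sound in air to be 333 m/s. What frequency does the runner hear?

Moving source, stationary observer: f' = f · v/(v − v_s) since the source is approaching.
f' = 521 × 333/(333 − 16.2) = 521 × 333/316.8 ≈ 548 Hz.

548 Hz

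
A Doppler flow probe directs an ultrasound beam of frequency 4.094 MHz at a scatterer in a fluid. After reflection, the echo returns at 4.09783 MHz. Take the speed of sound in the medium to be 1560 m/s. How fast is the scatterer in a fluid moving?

Double Doppler shift off a moving reflector: f₂ = f₀ · (v + u)/(v − u) (u > 0 toward emitter).
Rearranging, u = v · (f₂ − f₀)/(f₂ + f₀) = 1560 × 0.00383/8.19183 ≈ 0.73 m/s.
So the scatterer in a fluid is moving at 0.73 m/s toward the emitter.

0.73 m/s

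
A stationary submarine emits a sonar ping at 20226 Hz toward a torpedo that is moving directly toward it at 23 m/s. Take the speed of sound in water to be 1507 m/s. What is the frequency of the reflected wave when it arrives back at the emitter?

The torpedo first receives the wave as a moving observer: f₁ = f₀ · (v + u)/v = 20226 × (1507 + 23)/1507 ≈ 20535 Hz.
On reflection it acts as a source moving toward the stationary detector: f₂ = f₁ · v/(v − u) = 20535 × 1507/1484 ≈ 20853 Hz.
Equivalently f₂ = f₀ · (v + u)/(v − u).

20853 Hz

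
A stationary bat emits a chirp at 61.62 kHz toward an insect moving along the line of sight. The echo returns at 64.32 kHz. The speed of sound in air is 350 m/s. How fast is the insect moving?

7.5 m/s

Double Doppler shift off a moving reflector: f₂ = f₀ · (v + u)/(v − u) (u > 0 toward emitter).
Rearranging, u = v · (f₂ − f₀)/(f₂ + f₀) = 350 × 2.70/125.94 ≈ 7.5 m/s.
So the insect is moving at 7.5 m/s toward the emitter.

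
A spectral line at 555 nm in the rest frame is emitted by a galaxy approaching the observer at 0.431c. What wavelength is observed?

Relativistic Doppler for wavelength: λ' = λ₀ · √((1 − β)/(1 + β)).
λ' = 555 × √(0.5690/1.4310) = 555 × 0.63057 ≈ 350.0 nm.

350.0 nm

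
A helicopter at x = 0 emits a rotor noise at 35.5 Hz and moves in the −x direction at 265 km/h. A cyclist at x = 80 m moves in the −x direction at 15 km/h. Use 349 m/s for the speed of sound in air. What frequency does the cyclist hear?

265 km/h = 73.61 m/s; 15 km/h = 4.167 m/s.
The observer lies on the +x side, so the source is heading away from the observer and the observer is heading toward the source.
Both move, so f' = f · (v + v_o)/(v + v_s).
f' = 35.5 × (349 + 4.167)/(349 + 73.61) = 35.5 × 353.17/422.61 ≈ 29.7 Hz.

29.7 Hz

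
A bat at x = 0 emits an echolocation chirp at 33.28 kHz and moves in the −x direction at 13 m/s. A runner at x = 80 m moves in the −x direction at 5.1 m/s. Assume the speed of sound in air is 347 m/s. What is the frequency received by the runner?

32.5 kHz

The observer lies on the +x side, so the source is heading away from the observer and the observer is heading toward the source.
General Doppler shift: f' = f · (v + v_o)/(v + v_s).
f' = 33.28 × (347 + 5.1)/(347 + 13) = 33.28 × 352.1/360 ≈ 32.5 kHz.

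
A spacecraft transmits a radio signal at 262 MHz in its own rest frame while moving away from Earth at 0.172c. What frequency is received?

220.2 MHz

Relativistic Doppler for frequency: f' = f₀ · √((1 − β)/(1 + β)).
f' = 262 × √(0.8280/1.1720) = 262 × 0.84053 ≈ 220.2 MHz.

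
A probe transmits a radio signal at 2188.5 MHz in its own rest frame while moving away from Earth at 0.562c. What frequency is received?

Relativistic Doppler for frequency: f' = f₀ · √((1 − β)/(1 + β)).
f' = 2188.5 × √(0.4380/1.5620) = 2188.5 × 0.52954 ≈ 1158.9 MHz.

1158.9 MHz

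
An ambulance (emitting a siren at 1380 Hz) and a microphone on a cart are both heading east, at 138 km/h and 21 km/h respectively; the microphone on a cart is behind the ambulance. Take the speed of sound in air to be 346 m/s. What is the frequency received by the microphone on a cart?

1263 Hz

138 km/h = 38.33 m/s; 21 km/h = 5.833 m/s.
The microphone on a cart is behind, so the ambulance is moving away from it while the microphone on a cart is moving toward the ambulance.
General Doppler shift: f' = f · (v + v_o)/(v + v_s).
f' = 1380 × (346 + 5.833)/(346 + 38.33) = 1380 × 351.83/384.33 ≈ 1263 Hz.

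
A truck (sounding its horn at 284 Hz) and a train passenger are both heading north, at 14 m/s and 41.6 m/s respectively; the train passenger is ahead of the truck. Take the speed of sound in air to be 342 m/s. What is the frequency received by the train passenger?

The train passenger is ahead, so the truck is moving toward it while the train passenger is moving away from the truck.
Both move, so f' = f · (v − v_o)/(v − v_s).
f' = 284 × (342 − 41.6)/(342 − 14) = 284 × 300.4/328 ≈ 260 Hz.

260 Hz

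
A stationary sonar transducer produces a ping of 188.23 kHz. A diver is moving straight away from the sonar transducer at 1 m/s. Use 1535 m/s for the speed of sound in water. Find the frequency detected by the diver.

Moving observer, stationary source: f' = f · (v − v_o)/v.
f' = 188.23 × (1535 − 1)/1535 = 188.23 × 1534/1535 ≈ 188.1 kHz.

188.1 kHz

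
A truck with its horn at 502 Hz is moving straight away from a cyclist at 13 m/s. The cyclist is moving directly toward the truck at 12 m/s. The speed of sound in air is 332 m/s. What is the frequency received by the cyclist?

501 Hz

Both move, so f' = f · (v + v_o)/(v + v_s).
f' = 502 × (332 + 12)/(332 + 13) = 502 × 344/345 ≈ 501 Hz.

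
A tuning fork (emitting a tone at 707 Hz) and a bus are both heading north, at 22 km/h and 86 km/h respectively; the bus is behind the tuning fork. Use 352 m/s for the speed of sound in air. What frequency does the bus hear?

22 km/h = 6.111 m/s; 86 km/h = 23.89 m/s.
The bus is behind, so the tuning fork is moving away from it while the bus is moving toward the tuning fork.
With source receding and observer approaching, f' = f · (v + v_o)/(v + v_s).
f' = 707 × (352 + 23.89)/(352 + 6.111) = 707 × 375.89/358.11 ≈ 742 Hz.

742 Hz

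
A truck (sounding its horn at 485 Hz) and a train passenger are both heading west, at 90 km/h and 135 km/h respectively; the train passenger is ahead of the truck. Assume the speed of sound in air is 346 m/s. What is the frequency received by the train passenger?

466 Hz

90 km/h = 25 m/s; 135 km/h = 37.5 m/s.
The train passenger is ahead, so the truck is moving toward it while the train passenger is moving away from the truck.
General Doppler shift: f' = f · (v − v_o)/(v − v_s).
f' = 485 × (346 − 37.5)/(346 − 25) = 485 × 308.5/321 ≈ 466 Hz.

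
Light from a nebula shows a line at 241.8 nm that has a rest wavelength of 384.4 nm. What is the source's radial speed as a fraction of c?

0.433c

λ'/λ₀ = 0.6290 < 1 (blueshift), so the source is approaching.
λ'/λ₀ = √((1 − β)/(1 + β)) for an approaching source ⇒ β = (1 − r²)/(1 + r²) with r = λ'/λ₀.
β = (1 − 0.3957)/(1 + 0.3957) ≈ 0.433.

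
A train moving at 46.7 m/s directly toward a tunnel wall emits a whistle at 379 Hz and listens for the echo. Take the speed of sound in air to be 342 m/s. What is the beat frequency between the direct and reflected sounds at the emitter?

The tunnel wall receives the sound from a moving source: f₁ = f₀ · v/(v − v_e) = 379 × 342/295.3 ≈ 438.9 Hz.
On the return leg the train is a moving observer: f₂ = f₁ · (v + v_e)/v = 438.9 × 388.7/342 ≈ 498.9 Hz.
Equivalently f₂ = f₀ · (v + v_e)/(v − v_e).
Beat against the emitted tone: |f₂ − f₀| = 2v_e·f₀/(v − v_e) = 2 × 46.7 × 379/295.3 ≈ 120 Hz.

120 Hz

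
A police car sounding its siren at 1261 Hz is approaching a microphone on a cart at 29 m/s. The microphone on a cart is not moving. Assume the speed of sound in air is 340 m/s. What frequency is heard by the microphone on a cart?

1379 Hz

Only the source moves, toward the listener, so f' = f · v/(v − v_s).
f' = 1261 × 340/(340 − 29) = 1261 × 340/311 ≈ 1379 Hz.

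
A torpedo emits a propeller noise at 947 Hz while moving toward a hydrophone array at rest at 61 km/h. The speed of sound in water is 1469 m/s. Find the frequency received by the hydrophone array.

958 Hz

61 km/h = 16.94 m/s.
Only the source moves, toward the listener, so f' = f · v/(v − v_s).
f' = 947 × 1469/(1469 − 16.94) = 947 × 1469/1452 ≈ 958 Hz.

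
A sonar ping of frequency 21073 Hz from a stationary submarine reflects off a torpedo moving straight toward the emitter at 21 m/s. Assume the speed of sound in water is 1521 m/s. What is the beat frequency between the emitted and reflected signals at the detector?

590 Hz

At the torpedo (a moving observer), f₁ = f₀ · (v + u)/v = 21073 × 1542/1521 ≈ 21364 Hz.
On reflection it acts as a source moving toward the stationary detector: f₂ = f₁ · v/(v − u) = 21364 × 1521/1500 ≈ 21663 Hz.
Equivalently f₂ = f₀ · (v + u)/(v − u).
Beat frequency: |f₂ − f₀| = 2u·f₀/(v − u) = 2 × 21 × 21073/1500 ≈ 590 Hz.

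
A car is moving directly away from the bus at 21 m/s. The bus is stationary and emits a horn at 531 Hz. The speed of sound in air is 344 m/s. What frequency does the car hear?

Moving observer, stationary source: f' = f · (v − v_o)/v.
f' = 531 × (344 − 21)/344 = 531 × 323/344 ≈ 499 Hz.

499 Hz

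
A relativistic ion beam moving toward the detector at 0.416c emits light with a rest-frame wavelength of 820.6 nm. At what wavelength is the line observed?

527.0 nm

Relativistic Doppler for wavelength: λ' = λ₀ · √((1 − β)/(1 + β)).
λ' = 820.6 × √(0.5840/1.4160) = 820.6 × 0.64221 ≈ 527.0 nm.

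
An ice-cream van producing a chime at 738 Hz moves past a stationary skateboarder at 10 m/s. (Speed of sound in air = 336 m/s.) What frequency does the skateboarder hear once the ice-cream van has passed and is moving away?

Receding: f₂ = f · v/(v + v_s) = 738 × 336/346 ≈ 717 Hz.

717 Hz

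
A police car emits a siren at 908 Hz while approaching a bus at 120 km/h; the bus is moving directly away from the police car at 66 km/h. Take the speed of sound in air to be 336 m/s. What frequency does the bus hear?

953 Hz

120 km/h = 33.33 m/s; 66 km/h = 18.33 m/s.
With source approaching and observer receding, f' = f · (v − v_o)/(v − v_s).
f' = 908 × (336 − 18.33)/(336 − 33.33) = 908 × 317.67/302.67 ≈ 953 Hz.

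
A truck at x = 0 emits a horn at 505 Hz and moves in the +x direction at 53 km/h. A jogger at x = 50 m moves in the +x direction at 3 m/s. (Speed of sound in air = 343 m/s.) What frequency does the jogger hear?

523 Hz

53 km/h = 14.72 m/s.
The observer lies on the +x side, so the source is heading toward the observer and the observer is heading away from the source.
With source approaching and observer receding, f' = f · (v − v_o)/(v − v_s).
f' = 505 × (343 − 3)/(343 − 14.72) = 505 × 340/328.28 ≈ 523 Hz.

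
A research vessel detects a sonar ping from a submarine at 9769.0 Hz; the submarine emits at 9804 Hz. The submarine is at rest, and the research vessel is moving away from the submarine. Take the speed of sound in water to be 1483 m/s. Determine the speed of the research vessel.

5.3 m/s

f' = f · (v − v_o)/v ⇒ v_o = v · |f'/f − 1|.
v_o = 1483 × |9769.0/9804 − 1| = 1483 × 0.00357 ≈ 5.3 m/s.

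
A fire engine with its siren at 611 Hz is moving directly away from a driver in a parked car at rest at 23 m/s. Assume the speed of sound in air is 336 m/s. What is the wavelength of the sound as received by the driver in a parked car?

58.8 cm

With the source moving away from a stationary observer, f' = f · v/(v + v_s).
f' = 611 × 336/(336 + 23) ≈ 572 Hz.
λ' = v/f' = 336/571.855 ≈ 58.8 cm.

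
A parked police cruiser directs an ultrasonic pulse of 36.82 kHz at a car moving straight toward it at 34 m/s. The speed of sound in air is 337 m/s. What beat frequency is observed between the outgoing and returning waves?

At the car (a moving observer), f₁ = f₀ · (v + u)/v = 36.82 × 371/337 ≈ 40.53 kHz.
On reflection it acts as a source moving toward the stationary detector: f₂ = f₁ · v/(v − u) = 40.53 × 337/303 ≈ 45.08 kHz.
Beat frequency (with f₀ = 36820 Hz): |f₂ − f₀| = 2u·f₀/(v − u) = 2 × 34 × 36820/303 ≈ 8263 Hz.

8263 Hz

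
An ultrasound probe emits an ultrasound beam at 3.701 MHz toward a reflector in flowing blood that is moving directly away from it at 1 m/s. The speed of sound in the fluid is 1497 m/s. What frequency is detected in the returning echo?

The reflector in flowing blood first receives the wave as a moving observer: f₁ = f₀ · (v − u)/v = 3.701 × (1497 − 1)/1497 ≈ 3.699 MHz.
On reflection it acts as a source moving away from the stationary detector: f₂ = f₁ · v/(v + u) = 3.699 × 1497/1498 ≈ 3.696 MHz.
Equivalently f₂ = f₀ · (v − u)/(v + u).

3.696 MHz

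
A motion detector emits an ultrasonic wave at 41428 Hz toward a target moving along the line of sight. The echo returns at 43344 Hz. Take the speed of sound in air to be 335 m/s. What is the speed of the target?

Double Doppler shift off a moving reflector: f₂ = f₀ · (v + u)/(v − u) (u > 0 toward emitter).
Rearranging, u = v · (f₂ − f₀)/(f₂ + f₀) = 335 × 1916/84772 ≈ 7.6 m/s.
So the target is moving at 7.6 m/s toward the emitter.

7.6 m/s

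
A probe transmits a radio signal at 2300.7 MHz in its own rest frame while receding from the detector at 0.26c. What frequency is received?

Relativistic Doppler for frequency: f' = f₀ · √((1 − β)/(1 + β)).
f' = 2300.7 × √(0.7400/1.2600) = 2300.7 × 0.76636 ≈ 1763.2 MHz.

1763.2 MHz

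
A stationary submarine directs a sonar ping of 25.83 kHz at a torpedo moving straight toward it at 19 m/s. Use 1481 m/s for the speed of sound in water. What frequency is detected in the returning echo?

26.5 kHz

At the torpedo (a moving observer), f₁ = f₀ · (v + u)/v = 25.83 × 1500/1481 ≈ 26.2 kHz.
The reflection then acts as a moving source: f₂ = f₁ · v/(v − u) ≈ 26.5 kHz.
Equivalently f₂ = f₀ · (v + u)/(v − u).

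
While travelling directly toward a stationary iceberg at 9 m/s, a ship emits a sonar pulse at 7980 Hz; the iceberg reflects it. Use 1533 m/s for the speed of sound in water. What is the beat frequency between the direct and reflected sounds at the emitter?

94 Hz

The iceberg receives the sound from a moving source: f₁ = f₀ · v/(v − v_e) = 7980 × 1533/1524 ≈ 8027.1 Hz.
On the return leg the ship is a moving observer: f₂ = f₁ · (v + v_e)/v = 8027.1 × 1542/1533 ≈ 8074.3 Hz.
Equivalently f₂ = f₀ · (v + v_e)/(v − v_e).
Beat against the emitted tone: |f₂ − f₀| = 2v_e·f₀/(v − v_e) = 2 × 9 × 7980/1524 ≈ 94 Hz.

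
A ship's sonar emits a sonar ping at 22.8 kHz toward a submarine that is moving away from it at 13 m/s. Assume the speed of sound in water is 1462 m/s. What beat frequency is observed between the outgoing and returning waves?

402 Hz

The submarine first receives the wave as a moving observer: f₁ = f₀ · (v − u)/v = 22.8 × (1462 − 13)/1462 ≈ 22.597 kHz.
The reflection then acts as a moving source: f₂ = f₁ · v/(v + u) ≈ 22.398 kHz.
Equivalently f₂ = f₀ · (v − u)/(v + u).
Beat frequency (with f₀ = 22800 Hz): |f₂ − f₀| = 2u·f₀/(v + u) = 2 × 13 × 22800/1475 ≈ 402 Hz.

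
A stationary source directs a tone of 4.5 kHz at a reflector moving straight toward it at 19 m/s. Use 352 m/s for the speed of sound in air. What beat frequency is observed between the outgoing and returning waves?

At the reflector (a moving observer), f₁ = f₀ · (v + u)/v = 4.5 × 371/352 ≈ 4.743 kHz.
The reflection then acts as a moving source: f₂ = f₁ · v/(v − u) ≈ 5.014 kHz.
Beat frequency (with f₀ = 4500 Hz): |f₂ − f₀| = 2u·f₀/(v − u) = 2 × 19 × 4500/333 ≈ 514 Hz.

514 Hz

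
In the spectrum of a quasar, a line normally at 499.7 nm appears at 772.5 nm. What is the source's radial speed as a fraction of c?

0.410c

λ'/λ₀ = 1.5459 > 1 (redshift), so the source is receding.
λ'/λ₀ = √((1 + β)/(1 − β)) for a receding source ⇒ β = (r² − 1)/(r² + 1) with r = λ'/λ₀.
β = (2.3899 − 1)/(2.3899 + 1) ≈ 0.410.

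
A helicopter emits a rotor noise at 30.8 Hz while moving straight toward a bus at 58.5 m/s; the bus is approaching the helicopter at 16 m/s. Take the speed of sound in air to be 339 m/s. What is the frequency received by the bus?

General Doppler shift: f' = f · (v + v_o)/(v − v_s).
f' = 30.8 × (339 + 16)/(339 − 58.5) = 30.8 × 355/280.5 ≈ 39.0 Hz.

39.0 Hz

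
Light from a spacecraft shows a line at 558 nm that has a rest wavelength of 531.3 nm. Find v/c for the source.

λ'/λ₀ = 1.0503 > 1 (redshift), so the source is receding.
λ'/λ₀ = √((1 + β)/(1 − β)) for a receding source ⇒ β = (r² − 1)/(r² + 1) with r = λ'/λ₀.
β = (1.1030 − 1)/(1.1030 + 1) ≈ 0.049.

0.049c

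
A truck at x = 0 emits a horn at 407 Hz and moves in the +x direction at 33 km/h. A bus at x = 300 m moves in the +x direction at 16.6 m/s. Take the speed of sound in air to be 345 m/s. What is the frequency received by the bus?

33 km/h = 9.167 m/s.
The observer lies on the +x side, so the source is heading toward the observer and the observer is heading away from the source.
With source approaching and observer receding, f' = f · (v − v_o)/(v − v_s).
f' = 407 × (345 − 16.6)/(345 − 9.167) = 407 × 328.4/335.83 ≈ 398 Hz.

398 Hz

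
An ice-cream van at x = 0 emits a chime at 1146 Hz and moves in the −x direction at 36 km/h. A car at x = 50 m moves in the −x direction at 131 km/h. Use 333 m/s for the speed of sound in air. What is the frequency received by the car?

1234 Hz

36 km/h = 10 m/s; 131 km/h = 36.39 m/s.
The observer lies on the +x side, so the source is heading away from the observer and the observer is heading toward the source.
General Doppler shift: f' = f · (v + v_o)/(v + v_s).
f' = 1146 × (333 + 36.39)/(333 + 10) = 1146 × 369.39/343 ≈ 1234 Hz.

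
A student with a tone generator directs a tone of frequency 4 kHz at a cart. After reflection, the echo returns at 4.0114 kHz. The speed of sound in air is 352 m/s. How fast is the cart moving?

0.50 m/s

Double Doppler shift off a moving reflector: f₂ = f₀ · (v + u)/(v − u) (u > 0 toward emitter).
Rearranging, u = v · (f₂ − f₀)/(f₂ + f₀) = 352 × 0.0114/8.0114 ≈ 0.50 m/s.
So the cart is moving at 0.50 m/s toward the emitter.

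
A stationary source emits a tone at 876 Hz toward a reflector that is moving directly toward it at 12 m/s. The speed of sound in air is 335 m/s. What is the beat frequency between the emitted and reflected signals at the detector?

At the reflector (a moving observer), f₁ = f₀ · (v + u)/v = 876 × 347/335 ≈ 907.4 Hz.
On reflection it acts as a source moving toward the stationary detector: f₂ = f₁ · v/(v − u) = 907.4 × 335/323 ≈ 941.1 Hz.
Equivalently f₂ = f₀ · (v + u)/(v − u).
Beat frequency: |f₂ − f₀| = 2u·f₀/(v − u) = 2 × 12 × 876/323 ≈ 65 Hz.

65 Hz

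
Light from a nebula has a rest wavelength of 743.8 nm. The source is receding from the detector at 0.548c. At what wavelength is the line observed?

1376.5 nm

Relativistic Doppler for wavelength: λ' = λ₀ · √((1 + β)/(1 − β)).
λ' = 743.8 × √(1.5480/0.4520) = 743.8 × 1.85062 ≈ 1376.5 nm.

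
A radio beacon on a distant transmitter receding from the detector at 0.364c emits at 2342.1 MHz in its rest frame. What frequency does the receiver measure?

1599.3 MHz

Relativistic Doppler for frequency: f' = f₀ · √((1 − β)/(1 + β)).
f' = 2342.1 × √(0.6360/1.3640) = 2342.1 × 0.68284 ≈ 1599.3 MHz.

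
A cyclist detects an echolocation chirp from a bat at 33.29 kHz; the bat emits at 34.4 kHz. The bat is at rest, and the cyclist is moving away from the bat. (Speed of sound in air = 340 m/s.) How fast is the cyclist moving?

f' = f · (v − v_o)/v ⇒ v_o = v · |f'/f − 1|.
v_o = 340 × |33.29/34.4 − 1| = 340 × 0.03227 ≈ 11.0 m/s.

11.0 m/s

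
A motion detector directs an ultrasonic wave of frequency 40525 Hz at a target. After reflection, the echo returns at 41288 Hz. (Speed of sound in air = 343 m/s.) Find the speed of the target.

3.2 m/s

Double Doppler shift off a moving reflector: f₂ = f₀ · (v + u)/(v − u) (u > 0 toward emitter).
Rearranging, u = v · (f₂ − f₀)/(f₂ + f₀) = 343 × 763/81813 ≈ 3.2 m/s.
So the target is moving at 3.2 m/s toward the emitter.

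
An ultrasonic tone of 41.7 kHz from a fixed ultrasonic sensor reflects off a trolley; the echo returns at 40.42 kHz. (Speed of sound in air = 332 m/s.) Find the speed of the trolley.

5.2 m/s

Double Doppler shift off a moving reflector: f₂ = f₀ · (v + u)/(v − u) (u > 0 toward emitter).
Rearranging, u = v · (f₂ − f₀)/(f₂ + f₀) = 332 × -1.28/82.12 ≈ -5.2 m/s.
So the trolley is moving at 5.2 m/s away from the emitter.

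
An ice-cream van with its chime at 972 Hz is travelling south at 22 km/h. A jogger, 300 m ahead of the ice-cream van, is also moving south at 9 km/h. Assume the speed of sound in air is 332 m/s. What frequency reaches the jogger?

983 Hz

22 km/h = 6.111 m/s; 9 km/h = 2.5 m/s.
The jogger is ahead, so the ice-cream van is moving toward it while the jogger is moving away from the ice-cream van.
With source approaching and observer receding, f' = f · (v − v_o)/(v − v_s).
f' = 972 × (332 − 2.5)/(332 − 6.111) = 972 × 329.5/325.89 ≈ 983 Hz.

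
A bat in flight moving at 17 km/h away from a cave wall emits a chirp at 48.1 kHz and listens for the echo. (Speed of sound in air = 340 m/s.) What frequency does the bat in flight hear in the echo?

17 km/h = 4.722 m/s.
The cave wall receives the sound from a moving source: f₁ = f₀ · v/(v + v_e) = 48.1 × 340/344.72 ≈ 47.4 kHz.
On the return leg the bat in flight is a moving observer: f₂ = f₁ · (v − v_e)/v = 47.4 × 335.28/340 ≈ 46.8 kHz.
Equivalently f₂ = f₀ · (v − v_e)/(v + v_e).

46.8 kHz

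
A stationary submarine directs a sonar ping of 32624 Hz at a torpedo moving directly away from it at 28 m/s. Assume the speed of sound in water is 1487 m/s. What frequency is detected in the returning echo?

31418 Hz

The torpedo first receives the wave as a moving observer: f₁ = f₀ · (v − u)/v = 32624 × (1487 − 28)/1487 ≈ 32010 Hz.
The reflection then acts as a moving source: f₂ = f₁ · v/(v + u) ≈ 31418 Hz.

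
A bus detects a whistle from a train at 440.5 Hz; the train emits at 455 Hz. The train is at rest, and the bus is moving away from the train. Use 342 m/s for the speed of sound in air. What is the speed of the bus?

f' = f · (v − v_o)/v ⇒ v_o = v · |f'/f − 1|.
v_o = 342 × |440.5/455 − 1| = 342 × 0.03187 ≈ 10.9 m/s.

10.9 m/s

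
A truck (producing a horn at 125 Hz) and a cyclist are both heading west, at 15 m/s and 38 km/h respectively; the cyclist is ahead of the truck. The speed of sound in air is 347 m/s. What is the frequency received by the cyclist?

127 Hz

38 km/h = 10.56 m/s.
The cyclist is ahead, so the truck is moving toward it while the cyclist is moving away from the truck.
General Doppler shift: f' = f · (v − v_o)/(v − v_s).
f' = 125 × (347 − 10.56)/(347 − 15) = 125 × 336.44/332 ≈ 127 Hz.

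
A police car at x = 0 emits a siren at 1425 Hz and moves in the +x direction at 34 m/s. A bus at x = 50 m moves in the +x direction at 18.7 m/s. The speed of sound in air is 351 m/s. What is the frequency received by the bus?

1494 Hz

The observer lies on the +x side, so the source is heading toward the observer and the observer is heading away from the source.
Both move, so f' = f · (v − v_o)/(v − v_s).
f' = 1425 × (351 − 18.7)/(351 − 34) = 1425 × 332.3/317 ≈ 1494 Hz.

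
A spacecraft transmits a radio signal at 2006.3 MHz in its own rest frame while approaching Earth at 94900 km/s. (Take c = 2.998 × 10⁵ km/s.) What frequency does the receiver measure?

β = v/c = 94900/299800 = 0.3165.
Relativistic Doppler for frequency: f' = f₀ · √((1 + β)/(1 − β)).
f' = 2006.3 × √(1.3165/0.6835) = 2006.3 × 1.38791 ≈ 2784.6 MHz.

2784.6 MHz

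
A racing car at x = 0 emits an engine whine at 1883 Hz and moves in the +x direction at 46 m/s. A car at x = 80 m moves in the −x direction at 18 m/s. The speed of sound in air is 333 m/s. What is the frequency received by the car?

The observer lies on the +x side, so the source is heading toward the observer and the observer is heading toward the source.
Both move, so f' = f · (v + v_o)/(v − v_s).
f' = 1883 × (333 + 18)/(333 − 46) = 1883 × 351/287 ≈ 2303 Hz.

2303 Hz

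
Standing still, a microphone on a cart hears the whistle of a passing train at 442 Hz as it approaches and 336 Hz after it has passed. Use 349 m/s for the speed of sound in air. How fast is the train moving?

f₁/f₂ = (v + v_s)/(v − v_s), so v_s = v · (f₁ − f₂)/(f₁ + f₂).
v_s = 349 × (442 − 336)/(442 + 336) = 349 × 106/778 ≈ 48 m/s.

48 m/s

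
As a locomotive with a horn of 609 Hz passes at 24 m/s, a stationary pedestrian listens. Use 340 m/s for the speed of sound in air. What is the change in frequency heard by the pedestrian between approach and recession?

86.4 Hz

Approaching: f₁ = f · v/(v − v_s) = 609 × 340/316 ≈ 655.3 Hz.
Receding: f₂ = f · v/(v + v_s) = 609 × 340/364 ≈ 568.8 Hz.
Drop: f₁ − f₂ = 2f·v·v_s/(v² − v_s²) = 2 × 609 × 340 × 24/(340² − 24²) ≈ 86.4 Hz.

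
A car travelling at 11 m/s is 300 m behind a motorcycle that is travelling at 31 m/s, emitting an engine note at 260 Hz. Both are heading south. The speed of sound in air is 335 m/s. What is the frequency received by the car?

The car is behind, so the motorcycle is moving away from it while the car is moving toward the motorcycle.
General Doppler shift: f' = f · (v + v_o)/(v + v_s).
f' = 260 × (335 + 11)/(335 + 31) = 260 × 346/366 ≈ 246 Hz.

246 Hz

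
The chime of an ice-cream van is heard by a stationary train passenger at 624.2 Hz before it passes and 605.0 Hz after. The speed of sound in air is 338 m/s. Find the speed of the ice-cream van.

5.3 m/s

f₁/f₂ = (v + v_s)/(v − v_s), so v_s = v · (f₁ − f₂)/(f₁ + f₂).
v_s = 338 × (624.2 − 605.0)/(624.2 + 605.0) = 338 × 19.2/1229.2 ≈ 5.3 m/s.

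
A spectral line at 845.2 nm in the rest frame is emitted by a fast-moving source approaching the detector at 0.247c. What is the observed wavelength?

656.8 nm

Relativistic Doppler for wavelength: λ' = λ₀ · √((1 − β)/(1 + β)).
λ' = 845.2 × √(0.7530/1.2470) = 845.2 × 0.77708 ≈ 656.8 nm.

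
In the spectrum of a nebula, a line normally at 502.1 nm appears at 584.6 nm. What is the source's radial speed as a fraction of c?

λ'/λ₀ = 1.1643 > 1 (redshift), so the source is receding.
λ'/λ₀ = √((1 + β)/(1 − β)) for a receding source ⇒ β = (r² − 1)/(r² + 1) with r = λ'/λ₀.
β = (1.3556 − 1)/(1.3556 + 1) ≈ 0.151.

0.151c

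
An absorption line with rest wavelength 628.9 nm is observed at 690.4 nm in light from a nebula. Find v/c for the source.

λ'/λ₀ = 1.0978 > 1 (redshift), so the source is receding.
λ'/λ₀ = √((1 + β)/(1 − β)) for a receding source ⇒ β = (r² − 1)/(r² + 1) with r = λ'/λ₀.
β = (1.2051 − 1)/(1.2051 + 1) ≈ 0.093.

0.093c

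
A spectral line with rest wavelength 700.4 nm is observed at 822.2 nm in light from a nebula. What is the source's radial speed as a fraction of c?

λ'/λ₀ = 1.1739 > 1 (redshift), so the source is receding.
λ'/λ₀ = √((1 + β)/(1 − β)) for a receding source ⇒ β = (r² − 1)/(r² + 1) with r = λ'/λ₀.
β = (1.3780 − 1)/(1.3780 + 1) ≈ 0.159.

0.159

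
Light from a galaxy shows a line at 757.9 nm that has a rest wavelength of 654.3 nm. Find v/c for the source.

λ'/λ₀ = 1.1583 > 1 (redshift), so the source is receding.
λ'/λ₀ = √((1 + β)/(1 − β)) for a receding source ⇒ β = (r² − 1)/(r² + 1) with r = λ'/λ₀.
β = (1.3417 − 1)/(1.3417 + 1) ≈ 0.146.

0.146c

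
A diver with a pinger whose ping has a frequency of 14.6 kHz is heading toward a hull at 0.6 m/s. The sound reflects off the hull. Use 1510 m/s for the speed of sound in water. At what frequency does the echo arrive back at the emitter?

The hull receives the sound from a moving source: f₁ = f₀ · v/(v − v_e) = 14.6 × 1510/1509.4 ≈ 14.61 kHz.
On the return leg the diver with a pinger is a moving observer: f₂ = f₁ · (v + v_e)/v = 14.61 × 1510.6/1510 ≈ 14.61 kHz.

14.61 kHz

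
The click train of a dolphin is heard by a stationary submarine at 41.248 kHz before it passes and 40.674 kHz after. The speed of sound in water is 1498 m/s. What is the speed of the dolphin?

f₁/f₂ = (v + v_s)/(v − v_s), so v_s = v · (f₁ − f₂)/(f₁ + f₂).
v_s = 1498 × (41.248 − 40.674)/(41.248 + 40.674) = 1498 × 0.574/81.922 ≈ 10.5 m/s.

10.5 m/s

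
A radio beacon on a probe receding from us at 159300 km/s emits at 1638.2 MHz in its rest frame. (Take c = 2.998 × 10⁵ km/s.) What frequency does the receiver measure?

906.3 MHz

β = v/c = 159300/299800 = 0.5314.
Relativistic Doppler for frequency: f' = f₀ · √((1 − β)/(1 + β)).
f' = 1638.2 × √(0.4686/1.5314) = 1638.2 × 0.55320 ≈ 906.3 MHz.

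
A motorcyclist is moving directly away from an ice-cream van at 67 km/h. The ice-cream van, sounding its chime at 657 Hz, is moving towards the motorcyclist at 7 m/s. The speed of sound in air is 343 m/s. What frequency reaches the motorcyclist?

634 Hz

67 km/h = 18.61 m/s.
With source approaching and observer receding, f' = f · (v − v_o)/(v − v_s).
f' = 657 × (343 − 18.61)/(343 − 7) = 657 × 324.39/336 ≈ 634 Hz.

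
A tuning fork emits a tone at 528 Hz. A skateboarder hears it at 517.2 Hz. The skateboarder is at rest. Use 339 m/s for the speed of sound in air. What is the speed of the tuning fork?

f' < f, so the tuning fork is receding.
f' = f · v/(v + v_s) ⇒ v_s = v · |1 − f/f'|.
v_s = 339 × |1 − 528/517.2| = 339 × 0.02088 ≈ 7.1 m/s.

7.1 m/s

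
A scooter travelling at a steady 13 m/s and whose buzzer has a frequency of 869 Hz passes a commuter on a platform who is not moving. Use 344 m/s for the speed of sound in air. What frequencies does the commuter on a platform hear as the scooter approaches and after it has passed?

Approaching: f₁ = f · v/(v − v_s) = 869 × 344/331 ≈ 903 Hz.
Receding: f₂ = f · v/(v + v_s) = 869 × 344/357 ≈ 837 Hz.

903 Hz approaching; 837 Hz receding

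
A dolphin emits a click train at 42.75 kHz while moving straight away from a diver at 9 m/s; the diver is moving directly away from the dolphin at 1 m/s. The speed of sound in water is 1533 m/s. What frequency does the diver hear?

42.5 kHz

Both move, so f' = f · (v − v_o)/(v + v_s).
f' = 42.75 × (1533 − 1)/(1533 + 9) = 42.75 × 1532/1542 ≈ 42.5 kHz.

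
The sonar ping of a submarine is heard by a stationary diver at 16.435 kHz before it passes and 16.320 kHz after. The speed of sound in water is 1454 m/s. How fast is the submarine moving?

f₁/f₂ = (v + v_s)/(v − v_s), so v_s = v · (f₁ − f₂)/(f₁ + f₂).
v_s = 1454 × (16.435 − 16.320)/(16.435 + 16.320) = 1454 × 0.115/32.755 ≈ 5.1 m/s.

5.1 m/s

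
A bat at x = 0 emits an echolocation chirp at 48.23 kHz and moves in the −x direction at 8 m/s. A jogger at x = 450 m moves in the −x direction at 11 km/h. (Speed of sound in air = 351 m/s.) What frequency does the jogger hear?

47.6 kHz

11 km/h = 3.056 m/s.
The observer lies on the +x side, so the source is heading away from the observer and the observer is heading toward the source.
Both move, so f' = f · (v + v_o)/(v + v_s).
f' = 48.23 × (351 + 3.056)/(351 + 8) = 48.23 × 354.06/359 ≈ 47.6 kHz.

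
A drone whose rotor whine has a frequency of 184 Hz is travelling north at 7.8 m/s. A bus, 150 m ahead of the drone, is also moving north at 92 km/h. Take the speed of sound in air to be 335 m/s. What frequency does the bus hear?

92 km/h = 25.56 m/s.
The bus is ahead, so the drone is moving toward it while the bus is moving away from the drone.
General Doppler shift: f' = f · (v − v_o)/(v − v_s).
f' = 184 × (335 − 25.56)/(335 − 7.8) = 184 × 309.44/327.2 ≈ 174 Hz.

174 Hz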